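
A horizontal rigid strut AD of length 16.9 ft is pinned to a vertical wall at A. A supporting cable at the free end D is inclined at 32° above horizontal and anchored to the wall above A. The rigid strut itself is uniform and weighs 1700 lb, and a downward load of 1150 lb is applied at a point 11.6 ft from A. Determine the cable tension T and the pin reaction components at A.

T = 3094 lb, A_x = 2624 lb, A_y = 1211 lb

ΣM about A: T·sin32°·16.9 − 1700·8.45 − 1150·11.6 = 0 → T = 27705/(16.9·0.529919) = 3093.58 ≈ 3094 lb.
ΣF_x = 0: A_x − T·cos32° = 0 → A_x = 3093.58 × 0.848048 = 2624 lb.
ΣF_y = 0: A_y + T·sin32° − 1700 − 1150 = 0 → A_y = 2850 − 3093.58 × 0.529919 = 1211 lb.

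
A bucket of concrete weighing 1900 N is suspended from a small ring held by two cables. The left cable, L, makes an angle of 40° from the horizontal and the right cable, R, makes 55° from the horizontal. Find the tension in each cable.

T_L = 1094 N, T_R = 1461 N

ΣF_x = 0: −T_L·cos40° + T_R·cos55° = 0 → T_R = 1.33556·T_L.
ΣF_y = 0: T_L·sin40° + T_R·sin55° = 1900.
Substitute: T_L·(0.642788 + 1.33556·0.819152) = 1900 → T_L = 1093.96 ≈ 1094 N.
Then T_R = 1.33556 × 1093.96 = 1461 N.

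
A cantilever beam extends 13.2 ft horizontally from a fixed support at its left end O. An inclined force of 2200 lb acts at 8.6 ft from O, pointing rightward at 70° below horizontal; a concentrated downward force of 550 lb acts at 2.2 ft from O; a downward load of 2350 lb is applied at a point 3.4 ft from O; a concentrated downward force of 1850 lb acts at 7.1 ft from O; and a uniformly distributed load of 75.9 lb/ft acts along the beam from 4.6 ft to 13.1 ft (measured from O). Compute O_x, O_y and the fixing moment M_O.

Resultant of the distributed load: 75.9 × 8.5 = 645.15 lb at 8.85 ft from O.
ΣF_x = 0: O_x + 2200·cos70° = 0 → O_x = -752.4 lb.
ΣF_y = 0: O_y − 2200·sin70° − 550 − 2350 − 1850 − 75.9·8.5 = 0 → O_y = 7462 lb.
ΣM about O: M_O − 2200·sin70°·8.6 − 550·2.2 − 2350·3.4 − 1850·7.1 − (75.9·8.5)·8.85 = 0 → M_O = 45820 lb·ft.

O_x = -752.4 lb, O_y = 7462 lb, M_O = 45820 lb·ft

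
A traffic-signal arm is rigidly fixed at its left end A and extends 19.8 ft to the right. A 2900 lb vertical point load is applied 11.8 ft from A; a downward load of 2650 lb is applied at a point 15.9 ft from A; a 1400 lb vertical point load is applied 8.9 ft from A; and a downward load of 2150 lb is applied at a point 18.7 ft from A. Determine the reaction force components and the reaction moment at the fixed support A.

A_x = 0, A_y = 9100 lb, M_A = 129000 lb·ft

ΣF_x = 0: A_x = 0.
ΣF_y = 0: A_y − 2900 − 2650 − 1400 − 2150 = 0 → A_y = 9100 lb.
ΣM about A: M_A − 2900·11.8 − 2650·15.9 − 1400·8.9 − 2150·18.7 = 0 → M_A = 129000 lb·ft.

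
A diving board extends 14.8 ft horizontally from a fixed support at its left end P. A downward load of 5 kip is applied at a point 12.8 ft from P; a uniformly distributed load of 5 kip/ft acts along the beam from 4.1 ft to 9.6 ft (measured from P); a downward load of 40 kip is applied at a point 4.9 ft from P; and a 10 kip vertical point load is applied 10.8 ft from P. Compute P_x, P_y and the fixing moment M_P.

Resultant of the distributed load: 5 × 5.5 = 27.5 kip at 6.85 ft from P.
ΣF_x = 0: P_x = 0.
ΣF_y = 0: P_y − 5 − 5·5.5 − 40 − 10 = 0 → P_y = 82.50 kip.
ΣM about P: M_P − 5·12.8 − (5·5.5)·6.85 − 40·4.9 − 10·10.8 = 0 → M_P = 556.4 kip·ft.

P_x = 0, P_y = 82.50 kip, M_P = 556.4 kip·ft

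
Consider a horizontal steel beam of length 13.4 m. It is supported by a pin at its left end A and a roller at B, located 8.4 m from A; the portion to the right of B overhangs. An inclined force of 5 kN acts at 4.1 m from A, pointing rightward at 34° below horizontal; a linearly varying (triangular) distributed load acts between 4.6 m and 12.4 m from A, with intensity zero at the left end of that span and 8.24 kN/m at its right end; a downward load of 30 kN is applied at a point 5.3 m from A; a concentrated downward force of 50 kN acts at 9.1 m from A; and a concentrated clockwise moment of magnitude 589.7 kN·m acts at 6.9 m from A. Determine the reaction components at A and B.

Resultant of the triangular load: ½ × 8.24 × 7.8 = 32.136 kN, acting at 9.8 m from A (one-third of the span from the peak).
ΣM about A: B_y·8.4 − 5·sin34°·4.1 − (½·8.24·7.8)·9.8 − 30·5.3 − 50·9.1 − 589.7 = 0 → B_y = 1530.1/8.4 = 182.155 ≈ 182.2 kN.
ΣF_y = 0: A_y + 182.155 − 5·sin34° − ½·8.24·7.8 − 30 − 50 = 0 → A_y = -67.22 kN.
ΣF_x = 0: A_x + 5·cos34° = 0 → A_x = -4.145 kN.

A_x = -4.145 kN, A_y = -67.22 kN, B_y = 182.2 kN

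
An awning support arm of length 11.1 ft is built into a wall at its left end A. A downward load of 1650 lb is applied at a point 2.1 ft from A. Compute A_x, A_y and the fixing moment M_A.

ΣF_x = 0: A_x = 0.
ΣF_y = 0: A_y − 1650 = 0 → A_y = 1650 lb.
ΣM about A: M_A − 1650·2.1 = 0 → M_A = 3465 lb·ft.

A_x = 0, A_y = 1650 lb, M_A = 3465 lb·ft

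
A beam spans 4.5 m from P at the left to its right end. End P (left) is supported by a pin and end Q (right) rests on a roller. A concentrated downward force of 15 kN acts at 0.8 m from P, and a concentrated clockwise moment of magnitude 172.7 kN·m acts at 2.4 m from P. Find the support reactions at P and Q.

ΣM about P: Q_y·4.5 − 15·0.8 − 172.7 = 0 → Q_y = 184.7/4.5 = 41.0444 ≈ 41.04 kN.
ΣF_y = 0: P_y + 41.0444 − 15 = 0 → P_y = -26.04 kN.
ΣF_x = 0: no horizontal applied forces, so P_x = 0.

P_x = 0, P_y = -26.04 kN, Q_y = 41.04 kN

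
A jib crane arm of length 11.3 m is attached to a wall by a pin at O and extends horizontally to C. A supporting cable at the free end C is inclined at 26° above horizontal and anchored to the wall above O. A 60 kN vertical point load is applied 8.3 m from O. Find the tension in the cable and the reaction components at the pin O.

T = 100.5 kN, O_x = 90.36 kN, O_y = 15.93 kN

ΣM about O: T·sin26°·11.3 − 60·8.3 = 0 → T = 498/(11.3·0.438371) = 100.533 ≈ 100.5 kN.
ΣF_x = 0: O_x − T·cos26° = 0 → O_x = 100.533 × 0.898794 = 90.36 kN.
ΣF_y = 0: O_y + T·sin26° − 60 = 0 → O_y = 60 − 100.533 × 0.438371 = 15.93 kN.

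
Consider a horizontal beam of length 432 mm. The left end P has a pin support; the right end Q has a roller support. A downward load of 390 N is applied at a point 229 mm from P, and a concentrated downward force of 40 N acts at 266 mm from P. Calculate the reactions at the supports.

Moments about P: Q_y·432 − 390·229 − 40·266 = 0 → Q_y = 99950/432 = 231.366 ≈ 231.4 N.
ΣF_y = 0: P_y + 231.366 − 390 − 40 = 0 → P_y = 198.6 N.
ΣF_x = 0: no horizontal applied forces, so P_x = 0.

P_x = 0, P_y = 198.6 N, Q_y = 231.4 N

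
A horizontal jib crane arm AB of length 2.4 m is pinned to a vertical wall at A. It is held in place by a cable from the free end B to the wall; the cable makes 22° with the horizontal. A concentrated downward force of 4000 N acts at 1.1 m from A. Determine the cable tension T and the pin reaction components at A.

T = 4894 N, A_x = 4538 N, A_y = 2167 N

ΣM about A: T·sin22°·2.4 − 4000·1.1 = 0 → T = 4400/(2.4·0.374607) = 4894.02 ≈ 4894 N.
ΣF_x = 0: A_x − T·cos22° = 0 → A_x = 4894.02 × 0.927184 = 4538 N.
ΣF_y = 0: A_y + T·sin22° − 4000 = 0 → A_y = 4000 − 4894.02 × 0.374607 = 2167 N.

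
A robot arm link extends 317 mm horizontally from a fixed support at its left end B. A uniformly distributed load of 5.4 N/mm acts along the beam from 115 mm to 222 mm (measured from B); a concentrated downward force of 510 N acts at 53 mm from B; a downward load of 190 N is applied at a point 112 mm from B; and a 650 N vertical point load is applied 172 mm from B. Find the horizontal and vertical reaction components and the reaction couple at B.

B_x = 0, B_y = 1928 N, M_B = 257500 N·mm

Resultant of the distributed load: 5.4 × 107 = 577.8 N at 168.5 mm from B.
ΣF_x = 0: B_x = 0.
ΣF_y = 0: B_y − 5.4·107 − 510 − 190 − 650 = 0 → B_y = 1928 N.
ΣM about B: M_B − (5.4·107)·168.5 − 510·53 − 190·112 − 650·172 = 0 → M_B = 257500 N·mm.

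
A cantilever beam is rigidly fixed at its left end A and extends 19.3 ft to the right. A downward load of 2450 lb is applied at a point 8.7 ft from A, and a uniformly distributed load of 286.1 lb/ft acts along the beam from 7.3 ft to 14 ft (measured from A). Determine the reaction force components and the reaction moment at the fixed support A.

A_x = 0, A_y = 4367 lb, M_A = 41730 lb·ft

Resultant of the distributed load: 286.1 × 6.7 = 1916.87 lb at 10.65 ft from A.
ΣF_x = 0: A_x = 0.
ΣF_y = 0: A_y − 2450 − 286.1·6.7 = 0 → A_y = 4367 lb.
ΣM about A: M_A − 2450·8.7 − (286.1·6.7)·10.65 = 0 → M_A = 41730 lb·ft.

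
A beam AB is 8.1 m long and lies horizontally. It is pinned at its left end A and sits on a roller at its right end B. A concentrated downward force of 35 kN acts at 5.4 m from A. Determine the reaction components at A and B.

A_x = 0, A_y = 11.67 kN, B_y = 23.33 kN

Moments about A: B_y·8.1 − 35·5.4 = 0 → B_y = 189/8.1 = 23.3333 ≈ 23.33 kN.
ΣF_y = 0: A_y + 23.3333 − 35 = 0 → A_y = 11.67 kN.
ΣF_x = 0: no horizontal applied forces, so A_x = 0.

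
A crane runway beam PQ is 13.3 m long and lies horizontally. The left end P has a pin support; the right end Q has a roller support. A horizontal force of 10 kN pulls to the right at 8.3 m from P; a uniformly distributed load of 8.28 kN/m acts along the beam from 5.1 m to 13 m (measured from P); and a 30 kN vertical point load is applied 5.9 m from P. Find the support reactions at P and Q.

Resultant of the distributed load: 8.28 × 7.9 = 65.412 kN at 9.05 m from P.
ΣM about P: Q_y·13.3 − (8.28·7.9)·9.05 − 30·5.9 = 0 → Q_y = 768.9786/13.3 = 57.8179 ≈ 57.82 kN.
ΣF_y = 0: P_y + 57.8179 − 8.28·7.9 − 30 = 0 → P_y = 37.59 kN.
ΣF_x = 0: P_x + 10 = 0 → P_x = -10.00 kN.

P_x = -10.00 kN, P_y = 37.59 kN, Q_y = 57.82 kN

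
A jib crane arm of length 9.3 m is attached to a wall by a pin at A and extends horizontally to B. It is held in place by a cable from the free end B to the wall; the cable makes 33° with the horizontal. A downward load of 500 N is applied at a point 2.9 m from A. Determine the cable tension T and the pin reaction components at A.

T = 286.3 N, A_x = 240.1 N, A_y = 344.1 N

ΣM about A: T·sin33°·9.3 − 500·2.9 = 0 → T = 1450/(9.3·0.544639) = 286.27 ≈ 286.3 N.
ΣF_x = 0: A_x − T·cos33° = 0 → A_x = 286.27 × 0.838671 = 240.1 N.
ΣF_y = 0: A_y + T·sin33° − 500 = 0 → A_y = 500 − 286.27 × 0.544639 = 344.1 N.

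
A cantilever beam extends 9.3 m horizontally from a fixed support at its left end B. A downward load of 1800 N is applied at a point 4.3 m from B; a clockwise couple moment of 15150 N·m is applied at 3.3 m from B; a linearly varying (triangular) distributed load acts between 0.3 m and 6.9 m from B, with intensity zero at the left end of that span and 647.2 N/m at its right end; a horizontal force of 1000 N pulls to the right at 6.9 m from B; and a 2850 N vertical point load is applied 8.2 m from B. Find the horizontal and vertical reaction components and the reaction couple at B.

Resultant of the triangular load: ½ × 647.2 × 6.6 = 2135.76 N, acting at 4.7 m from B (one-third of the span from the peak).
ΣF_x = 0: B_x + 1000 = 0 → B_x = -1000 N.
ΣF_y = 0: B_y − 1800 − ½·647.2·6.6 − 2850 = 0 → B_y = 6786 N.
ΣM about B: M_B − 1800·4.3 − 15150 − (½·647.2·6.6)·4.7 − 2850·8.2 = 0 → M_B = 56300 N·m.

B_x = -1000 N, B_y = 6786 N, M_B = 56300 N·m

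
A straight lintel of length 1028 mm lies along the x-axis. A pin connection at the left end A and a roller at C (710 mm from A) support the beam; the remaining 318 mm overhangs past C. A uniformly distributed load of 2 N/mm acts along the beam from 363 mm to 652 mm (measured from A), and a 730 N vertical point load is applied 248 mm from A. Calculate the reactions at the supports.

Resultant of the distributed load: 2 × 289 = 578 N at 507.5 mm from A.
Moments about A: C_y·710 − (2·289)·507.5 − 730·248 = 0 → C_y = 474375/710 = 668.134 ≈ 668.1 N.
ΣF_y = 0: A_y + 668.134 − 2·289 − 730 = 0 → A_y = 639.9 N.
ΣF_x = 0: no horizontal applied forces, so A_x = 0.

A_x = 0, A_y = 639.9 N, C_y = 668.1 N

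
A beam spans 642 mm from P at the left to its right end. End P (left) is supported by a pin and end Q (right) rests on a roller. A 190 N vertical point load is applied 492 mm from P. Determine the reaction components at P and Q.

P_x = 0, P_y = 44.39 N, Q_y = 145.6 N

ΣM about P: Q_y·642 − 190·492 = 0 → Q_y = 93480/642 = 145.607 ≈ 145.6 N.
ΣF_y = 0: P_y + 145.607 − 190 = 0 → P_y = 44.39 N.
ΣF_x = 0: no horizontal applied forces, so P_x = 0.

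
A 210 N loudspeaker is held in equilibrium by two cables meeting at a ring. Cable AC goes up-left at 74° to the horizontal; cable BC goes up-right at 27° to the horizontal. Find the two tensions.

T_AC = 190.6 N, T_BC = 58.97 N

ΣF_x = 0: −T_AC·cos74° + T_BC·cos27° = 0 → T_BC = 0.309355·T_AC.
ΣF_y = 0: T_AC·sin74° + T_BC·sin27° = 210.
Substitute: T_AC·(0.961262 + 0.309355·0.45399) = 210 → T_AC = 190.613 ≈ 190.6 N.
Then T_BC = 0.309355 × 190.613 = 58.97 N.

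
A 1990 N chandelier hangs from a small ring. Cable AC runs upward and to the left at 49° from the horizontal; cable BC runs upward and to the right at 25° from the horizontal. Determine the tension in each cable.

ΣF_x = 0: −T_AC·cos49° + T_BC·cos25° = 0 → T_BC = 0.723881·T_AC.
ΣF_y = 0: T_AC·sin49° + T_BC·sin25° = 1990.
Substitute: T_AC·(0.75471 + 0.723881·0.422618) = 1990 → T_AC = 1876.23 ≈ 1876 N.
Then T_BC = 0.723881 × 1876.23 = 1358 N.

T_AC = 1876 N, T_BC = 1358 N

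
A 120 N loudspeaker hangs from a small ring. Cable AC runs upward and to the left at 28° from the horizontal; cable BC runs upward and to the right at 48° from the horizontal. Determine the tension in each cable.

ΣF_x = 0: −T_AC·cos28° + T_BC·cos48° = 0 → T_BC = 1.31954·T_AC.
ΣF_y = 0: T_AC·sin28° + T_BC·sin48° = 120.
Substitute: T_AC·(0.469472 + 1.31954·0.743145) = 120 → T_AC = 82.754 ≈ 82.75 N.
Then T_BC = 1.31954 × 82.754 = 109.2 N.

T_AC = 82.75 N, T_BC = 109.2 N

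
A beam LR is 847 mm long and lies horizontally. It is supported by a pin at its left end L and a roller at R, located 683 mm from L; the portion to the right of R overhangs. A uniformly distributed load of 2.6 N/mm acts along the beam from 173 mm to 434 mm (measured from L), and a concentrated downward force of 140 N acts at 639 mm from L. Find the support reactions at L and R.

Resultant of the distributed load: 2.6 × 261 = 678.6 N at 303.5 mm from L.
Taking moments about L: R_y·683 − (2.6·261)·303.5 − 140·639 = 0 → R_y = 295415.1/683 = 432.526 ≈ 432.5 N.
ΣF_y = 0: L_y + 432.526 − 2.6·261 − 140 = 0 → L_y = 386.1 N.
ΣF_x = 0: no horizontal applied forces, so L_x = 0.

L_x = 0, L_y = 386.1 N, R_y = 432.5 N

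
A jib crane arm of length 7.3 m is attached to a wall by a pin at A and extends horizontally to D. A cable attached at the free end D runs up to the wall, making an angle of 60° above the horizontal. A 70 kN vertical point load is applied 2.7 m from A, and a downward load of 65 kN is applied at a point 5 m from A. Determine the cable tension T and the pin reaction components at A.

T = 81.30 kN, A_x = 40.65 kN, A_y = 64.59 kN

ΣM about A: T·sin60°·7.3 − 70·2.7 − 65·5 = 0 → T = 514/(7.3·0.866025) = 81.3036 ≈ 81.30 kN.
ΣF_x = 0: A_x − T·cos60° = 0 → A_x = 81.3036 × 0.5 = 40.65 kN.
ΣF_y = 0: A_y + T·sin60° − 70 − 65 = 0 → A_y = 135 − 81.3036 × 0.866025 = 64.59 kN.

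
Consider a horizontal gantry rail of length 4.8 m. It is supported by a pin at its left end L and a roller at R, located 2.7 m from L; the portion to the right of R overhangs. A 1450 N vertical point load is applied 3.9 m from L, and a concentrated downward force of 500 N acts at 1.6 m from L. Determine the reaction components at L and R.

L_x = 0, L_y = -440.7 N, R_y = 2391 N

Taking moments about L: R_y·2.7 − 1450·3.9 − 500·1.6 = 0 → R_y = 6455/2.7 = 2390.74 ≈ 2391 N.
ΣF_y = 0: L_y + 2390.74 − 1450 − 500 = 0 → L_y = -440.7 N.
ΣF_x = 0: no horizontal applied forces, so L_x = 0.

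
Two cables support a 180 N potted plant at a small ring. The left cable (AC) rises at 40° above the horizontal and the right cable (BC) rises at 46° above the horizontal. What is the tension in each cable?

T_AC = 125.3 N, T_BC = 138.2 N

ΣF_x = 0: −T_AC·cos40° + T_BC·cos46° = 0 → T_BC = 1.10276·T_AC.
ΣF_y = 0: T_AC·sin40° + T_BC·sin46° = 180.
Substitute: T_AC·(0.642788 + 1.10276·0.71934) = 180 → T_AC = 125.344 ≈ 125.3 N.
Then T_BC = 1.10276 × 125.344 = 138.2 N.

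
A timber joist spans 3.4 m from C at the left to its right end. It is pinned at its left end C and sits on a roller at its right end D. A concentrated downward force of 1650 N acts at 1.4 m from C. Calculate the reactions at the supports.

ΣM about C: D_y·3.4 − 1650·1.4 = 0 → D_y = 2310/3.4 = 679.412 ≈ 679.4 N.
ΣF_y = 0: C_y + 679.412 − 1650 = 0 → C_y = 970.6 N.
ΣF_x = 0: no horizontal applied forces, so C_x = 0.

C_x = 0, C_y = 970.6 N, D_y = 679.4 N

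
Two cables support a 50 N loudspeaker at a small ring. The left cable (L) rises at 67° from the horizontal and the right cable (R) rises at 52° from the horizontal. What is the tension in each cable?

ΣF_x = 0: −T_L·cos67° + T_R·cos52° = 0 → T_R = 0.634653·T_L.
ΣF_y = 0: T_L·sin67° + T_R·sin52° = 50.
Substitute: T_L·(0.920505 + 0.634653·0.788011) = 50 → T_L = 35.1959 ≈ 35.20 N.
Then T_R = 0.634653 × 35.1959 = 22.34 N.

T_L = 35.20 N, T_R = 22.34 N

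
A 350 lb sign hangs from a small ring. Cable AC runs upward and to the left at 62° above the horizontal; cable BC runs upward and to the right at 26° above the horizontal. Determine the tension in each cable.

T_AC = 314.8 lb, T_BC = 164.4 lb

ΣF_x = 0: −T_AC·cos62° + T_BC·cos26° = 0 → T_BC = 0.522335·T_AC.
ΣF_y = 0: T_AC·sin62° + T_BC·sin26° = 350.
Substitute: T_AC·(0.882948 + 0.522335·0.438371) = 350 → T_AC = 314.77 ≈ 314.8 lb.
Then T_BC = 0.522335 × 314.77 = 164.4 lb.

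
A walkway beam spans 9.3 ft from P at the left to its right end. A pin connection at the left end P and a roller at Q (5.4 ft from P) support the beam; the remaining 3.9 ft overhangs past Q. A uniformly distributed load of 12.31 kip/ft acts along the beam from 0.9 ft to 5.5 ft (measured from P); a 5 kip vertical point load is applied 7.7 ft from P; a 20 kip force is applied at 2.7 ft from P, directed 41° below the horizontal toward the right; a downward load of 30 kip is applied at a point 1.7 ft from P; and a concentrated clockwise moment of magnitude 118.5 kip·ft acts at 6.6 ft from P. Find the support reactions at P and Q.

P_x = -15.09 kip, P_y = 26.11 kip, Q_y = 78.64 kip

Resultant of the distributed load: 12.31 × 4.6 = 56.626 kip at 3.2 ft from P.
Moments about P: Q_y·5.4 − (12.31·4.6)·3.2 − 5·7.7 − 20·sin41°·2.7 − 30·1.7 − 118.5 = 0 → Q_y = 424.63/5.4 = 78.6352 ≈ 78.64 kip.
ΣF_y = 0: P_y + 78.6352 − 12.31·4.6 − 5 − 20·sin41° − 30 = 0 → P_y = 26.11 kip.
ΣF_x = 0: P_x + 20·cos41° = 0 → P_x = -15.09 kip.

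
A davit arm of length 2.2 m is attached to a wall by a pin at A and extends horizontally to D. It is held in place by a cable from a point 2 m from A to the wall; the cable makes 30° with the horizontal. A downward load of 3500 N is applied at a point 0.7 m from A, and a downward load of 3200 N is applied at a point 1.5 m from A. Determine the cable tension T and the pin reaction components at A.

T = 7250 N, A_x = 6279 N, A_y = 3075 N

ΣM about A: T·sin30°·2 − 3500·0.7 − 3200·1.5 = 0 → T = 7250/(2·0.5) = 7250 N.
ΣF_x = 0: A_x − T·cos30° = 0 → A_x = 7250 × 0.866025 = 6279 N.
ΣF_y = 0: A_y + T·sin30° − 3500 − 3200 = 0 → A_y = 6700 − 7250 × 0.5 = 3075 N.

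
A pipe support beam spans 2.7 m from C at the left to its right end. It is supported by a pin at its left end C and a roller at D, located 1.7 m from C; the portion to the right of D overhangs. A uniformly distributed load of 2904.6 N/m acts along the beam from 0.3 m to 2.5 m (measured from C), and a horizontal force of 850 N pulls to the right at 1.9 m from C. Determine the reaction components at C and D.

Resultant of the distributed load: 2904.6 × 2.2 = 6390.12 N at 1.4 m from C.
ΣM about C: D_y·1.7 − (2904.6·2.2)·1.4 = 0 → D_y = 8946.168/1.7 = 5262.45 ≈ 5262 N.
ΣF_y = 0: C_y + 5262.45 − 2904.6·2.2 = 0 → C_y = 1128 N.
ΣF_x = 0: C_x + 850 = 0 → C_x = -850.0 N.

C_x = -850.0 N, C_y = 1128 N, D_y = 5262 N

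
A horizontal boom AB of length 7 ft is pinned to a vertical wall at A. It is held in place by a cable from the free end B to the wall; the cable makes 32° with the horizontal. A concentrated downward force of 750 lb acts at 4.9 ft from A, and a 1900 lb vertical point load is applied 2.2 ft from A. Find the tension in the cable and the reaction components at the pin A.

ΣM about A: T·sin32°·7 − 750·4.9 − 1900·2.2 = 0 → T = 7855/(7·0.529919) = 2117.57 ≈ 2118 lb.
ΣF_x = 0: A_x − T·cos32° = 0 → A_x = 2117.57 × 0.848048 = 1796 lb.
ΣF_y = 0: A_y + T·sin32° − 750 − 1900 = 0 → A_y = 2650 − 2117.57 × 0.529919 = 1528 lb.

T = 2118 lb, A_x = 1796 lb, A_y = 1528 lb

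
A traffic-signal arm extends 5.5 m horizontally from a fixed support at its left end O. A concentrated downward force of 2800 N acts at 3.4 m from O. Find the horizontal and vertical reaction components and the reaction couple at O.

ΣF_x = 0: O_x = 0.
ΣF_y = 0: O_y − 2800 = 0 → O_y = 2800 N.
ΣM about O: M_O − 2800·3.4 = 0 → M_O = 9520 N·m.

O_x = 0, O_y = 2800 N, M_O = 9520 N·m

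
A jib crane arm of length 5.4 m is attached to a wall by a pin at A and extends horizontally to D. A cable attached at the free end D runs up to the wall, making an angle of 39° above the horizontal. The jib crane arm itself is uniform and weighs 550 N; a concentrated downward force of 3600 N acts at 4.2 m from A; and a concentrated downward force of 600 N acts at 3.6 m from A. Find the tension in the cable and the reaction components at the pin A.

ΣM about A: T·sin39°·5.4 − 550·2.7 − 3600·4.2 − 600·3.6 = 0 → T = 18765/(5.4·0.62932) = 5521.83 ≈ 5522 N.
ΣF_x = 0: A_x − T·cos39° = 0 → A_x = 5521.83 × 0.777146 = 4291 N.
ΣF_y = 0: A_y + T·sin39° − 550 − 3600 − 600 = 0 → A_y = 4750 − 5521.83 × 0.62932 = 1275 N.

T = 5522 N, A_x = 4291 N, A_y = 1275 N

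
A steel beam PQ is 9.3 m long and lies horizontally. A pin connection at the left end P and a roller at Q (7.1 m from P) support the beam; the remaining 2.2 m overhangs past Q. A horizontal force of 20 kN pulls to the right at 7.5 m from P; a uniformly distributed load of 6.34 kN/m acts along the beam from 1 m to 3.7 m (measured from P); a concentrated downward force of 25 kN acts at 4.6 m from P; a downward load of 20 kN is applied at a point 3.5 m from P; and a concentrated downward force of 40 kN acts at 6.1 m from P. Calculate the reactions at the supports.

P_x = -20.00 kN, P_y = 36.03 kN, Q_y = 66.09 kN

Resultant of the distributed load: 6.34 × 2.7 = 17.118 kN at 2.35 m from P.
Taking moments about P: Q_y·7.1 − (6.34·2.7)·2.35 − 25·4.6 − 20·3.5 − 40·6.1 = 0 → Q_y = 469.2273/7.1 = 66.0884 ≈ 66.09 kN.
ΣF_y = 0: P_y + 66.0884 − 6.34·2.7 − 25 − 20 − 40 = 0 → P_y = 36.03 kN.
ΣF_x = 0: P_x + 20 = 0 → P_x = -20.00 kN.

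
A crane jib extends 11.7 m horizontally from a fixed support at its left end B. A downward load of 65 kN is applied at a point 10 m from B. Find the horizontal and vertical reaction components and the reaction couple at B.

B_x = 0, B_y = 65.00 kN, M_B = 650.0 kN·m

ΣF_x = 0: B_x = 0.
ΣF_y = 0: B_y − 65 = 0 → B_y = 65.00 kN.
ΣM about B: M_B − 65·10 = 0 → M_B = 650.0 kN·m.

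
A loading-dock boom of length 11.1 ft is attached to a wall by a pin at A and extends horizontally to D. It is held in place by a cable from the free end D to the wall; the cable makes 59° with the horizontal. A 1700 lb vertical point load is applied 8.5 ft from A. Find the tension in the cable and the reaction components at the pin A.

ΣM about A: T·sin59°·11.1 − 1700·8.5 = 0 → T = 14450/(11.1·0.857167) = 1518.73 ≈ 1519 lb.
ΣF_x = 0: A_x − T·cos59° = 0 → A_x = 1518.73 × 0.515038 = 782.2 lb.
ΣF_y = 0: A_y + T·sin59° − 1700 = 0 → A_y = 1700 − 1518.73 × 0.857167 = 398.2 lb.

T = 1519 lb, A_x = 782.2 lb, A_y = 398.2 lb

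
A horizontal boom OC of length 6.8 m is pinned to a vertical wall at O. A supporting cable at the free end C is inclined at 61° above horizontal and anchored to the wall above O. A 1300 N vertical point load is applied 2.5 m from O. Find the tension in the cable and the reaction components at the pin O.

ΣM about O: T·sin61°·6.8 − 1300·2.5 = 0 → T = 3250/(6.8·0.87462) = 546.456 ≈ 546.5 N.
ΣF_x = 0: O_x − T·cos61° = 0 → O_x = 546.456 × 0.48481 = 264.9 N.
ΣF_y = 0: O_y + T·sin61° − 1300 = 0 → O_y = 1300 − 546.456 × 0.87462 = 822.1 N.

T = 546.5 N, O_x = 264.9 N, O_y = 822.1 N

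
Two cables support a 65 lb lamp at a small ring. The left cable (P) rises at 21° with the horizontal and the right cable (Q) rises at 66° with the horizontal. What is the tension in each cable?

T_P = 26.47 lb, T_Q = 60.77 lb

ΣF_x = 0: −T_P·cos21° + T_Q·cos66° = 0 → T_Q = 2.29529·T_P.
ΣF_y = 0: T_P·sin21° + T_Q·sin66° = 65.
Substitute: T_P·(0.358368 + 2.29529·0.913545) = 65 → T_P = 26.4742 ≈ 26.47 lb.
Then T_Q = 2.29529 × 26.4742 = 60.77 lb.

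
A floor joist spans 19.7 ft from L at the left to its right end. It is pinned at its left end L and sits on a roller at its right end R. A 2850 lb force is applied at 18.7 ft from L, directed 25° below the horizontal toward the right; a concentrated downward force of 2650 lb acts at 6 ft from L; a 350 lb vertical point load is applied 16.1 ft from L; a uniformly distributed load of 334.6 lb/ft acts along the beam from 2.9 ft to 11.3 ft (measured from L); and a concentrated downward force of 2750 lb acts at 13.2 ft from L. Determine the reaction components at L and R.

Resultant of the distributed load: 334.6 × 8.4 = 2810.64 lb at 7.1 ft from L.
Moments about L: R_y·19.7 − 2850·sin25°·18.7 − 2650·6 − 350·16.1 − (334.6·8.4)·7.1 − 2750·13.2 = 0 → R_y = 100314/19.7 = 5092.08 ≈ 5092 lb.
ΣF_y = 0: L_y + 5092.08 − 2850·sin25° − 2650 − 350 − 334.6·8.4 − 2750 = 0 → L_y = 4673 lb.
ΣF_x = 0: L_x + 2850·cos25° = 0 → L_x = -2583 lb.

L_x = -2583 lb, L_y = 4673 lb, R_y = 5092 lb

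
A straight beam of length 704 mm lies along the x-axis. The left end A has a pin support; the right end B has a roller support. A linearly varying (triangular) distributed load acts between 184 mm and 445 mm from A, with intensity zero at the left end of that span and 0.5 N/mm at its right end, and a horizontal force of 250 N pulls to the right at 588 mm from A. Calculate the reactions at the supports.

A_x = -250.0 N, A_y = 32.07 N, B_y = 33.18 N

Resultant of the triangular load: ½ × 0.5 × 261 = 65.25 N, acting at 358 mm from A (one-third of the span from the peak).
Taking moments about A: B_y·704 − (½·0.5·261)·358 = 0 → B_y = 23359.5/704 = 33.1811 ≈ 33.18 N.
ΣF_y = 0: A_y + 33.1811 − ½·0.5·261 = 0 → A_y = 32.07 N.
ΣF_x = 0: A_x + 250 = 0 → A_x = -250.0 N.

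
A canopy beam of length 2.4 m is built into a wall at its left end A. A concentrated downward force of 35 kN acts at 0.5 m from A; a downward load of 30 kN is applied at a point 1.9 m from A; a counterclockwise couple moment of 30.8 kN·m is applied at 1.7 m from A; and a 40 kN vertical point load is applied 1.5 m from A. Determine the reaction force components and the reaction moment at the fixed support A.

A_x = 0, A_y = 105.0 kN, M_A = 103.7 kN·m

ΣF_x = 0: A_x = 0.
ΣF_y = 0: A_y − 35 − 30 − 40 = 0 → A_y = 105.0 kN.
ΣM about A: M_A − 35·0.5 − 30·1.9 + 30.8 − 40·1.5 = 0 → M_A = 103.7 kN·m.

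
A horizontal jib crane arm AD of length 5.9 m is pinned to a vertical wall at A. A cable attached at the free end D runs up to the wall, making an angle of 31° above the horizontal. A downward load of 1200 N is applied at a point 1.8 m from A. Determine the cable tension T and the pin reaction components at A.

T = 710.8 N, A_x = 609.3 N, A_y = 833.9 N

ΣM about A: T·sin31°·5.9 − 1200·1.8 = 0 → T = 2160/(5.9·0.515038) = 710.825 ≈ 710.8 N.
ΣF_x = 0: A_x − T·cos31° = 0 → A_x = 710.825 × 0.857167 = 609.3 N.
ΣF_y = 0: A_y + T·sin31° − 1200 = 0 → A_y = 1200 − 710.825 × 0.515038 = 833.9 N.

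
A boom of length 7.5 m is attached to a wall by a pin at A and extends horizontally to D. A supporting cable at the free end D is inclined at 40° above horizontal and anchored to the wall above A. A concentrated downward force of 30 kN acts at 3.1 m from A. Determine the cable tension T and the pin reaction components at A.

ΣM about A: T·sin40°·7.5 − 30·3.1 = 0 → T = 93/(7.5·0.642788) = 19.291 ≈ 19.29 kN.
ΣF_x = 0: A_x − T·cos40° = 0 → A_x = 19.291 × 0.766044 = 14.78 kN.
ΣF_y = 0: A_y + T·sin40° − 30 = 0 → A_y = 30 − 19.291 × 0.642788 = 17.60 kN.

T = 19.29 kN, A_x = 14.78 kN, A_y = 17.60 kN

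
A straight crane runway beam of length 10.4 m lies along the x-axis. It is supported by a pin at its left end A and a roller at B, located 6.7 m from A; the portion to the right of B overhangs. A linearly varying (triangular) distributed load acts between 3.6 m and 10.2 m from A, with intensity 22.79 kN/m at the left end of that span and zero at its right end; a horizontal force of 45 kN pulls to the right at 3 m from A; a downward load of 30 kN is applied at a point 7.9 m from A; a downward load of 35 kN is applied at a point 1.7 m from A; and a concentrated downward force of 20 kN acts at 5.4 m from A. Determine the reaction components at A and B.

Resultant of the triangular load: ½ × 22.79 × 6.6 = 75.207 kN, acting at 5.8 m from A (one-third of the span from the peak).
ΣM about A: B_y·6.7 − (½·22.79·6.6)·5.8 − 30·7.9 − 35·1.7 − 20·5.4 = 0 → B_y = 840.7006/6.7 = 125.478 ≈ 125.5 kN.
ΣF_y = 0: A_y + 125.478 − ½·22.79·6.6 − 30 − 35 − 20 = 0 → A_y = 34.73 kN.
ΣF_x = 0: A_x + 45 = 0 → A_x = -45.00 kN.

A_x = -45.00 kN, A_y = 34.73 kN, B_y = 125.5 kN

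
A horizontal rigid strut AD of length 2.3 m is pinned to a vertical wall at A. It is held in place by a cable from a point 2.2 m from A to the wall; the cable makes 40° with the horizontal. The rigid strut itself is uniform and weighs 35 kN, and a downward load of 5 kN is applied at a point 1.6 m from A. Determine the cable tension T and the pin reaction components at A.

ΣM about A: T·sin40°·2.2 − 35·1.15 − 5·1.6 = 0 → T = 48.25/(2.2·0.642788) = 34.1198 ≈ 34.12 kN.
ΣF_x = 0: A_x − T·cos40° = 0 → A_x = 34.1198 × 0.766044 = 26.14 kN.
ΣF_y = 0: A_y + T·sin40° − 35 − 5 = 0 → A_y = 40 − 34.1198 × 0.642788 = 18.07 kN.

T = 34.12 kN, A_x = 26.14 kN, A_y = 18.07 kN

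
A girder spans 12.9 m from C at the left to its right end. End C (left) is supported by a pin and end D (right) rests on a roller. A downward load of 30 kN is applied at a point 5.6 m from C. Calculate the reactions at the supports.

C_x = 0, C_y = 16.98 kN, D_y = 13.02 kN

ΣM about C: D_y·12.9 − 30·5.6 = 0 → D_y = 168/12.9 = 13.0233 ≈ 13.02 kN.
ΣF_y = 0: C_y + 13.0233 − 30 = 0 → C_y = 16.98 kN.
ΣF_x = 0: no horizontal applied forces, so C_x = 0.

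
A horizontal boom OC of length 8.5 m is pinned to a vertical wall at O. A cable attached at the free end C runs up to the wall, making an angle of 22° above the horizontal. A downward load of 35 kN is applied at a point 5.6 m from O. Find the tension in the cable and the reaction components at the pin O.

T = 61.55 kN, O_x = 57.07 kN, O_y = 11.94 kN

ΣM about O: T·sin22°·8.5 − 35·5.6 = 0 → T = 196/(8.5·0.374607) = 61.5547 ≈ 61.55 kN.
ΣF_x = 0: O_x − T·cos22° = 0 → O_x = 61.5547 × 0.927184 = 57.07 kN.
ΣF_y = 0: O_y + T·sin22° − 35 = 0 → O_y = 35 − 61.5547 × 0.374607 = 11.94 kN.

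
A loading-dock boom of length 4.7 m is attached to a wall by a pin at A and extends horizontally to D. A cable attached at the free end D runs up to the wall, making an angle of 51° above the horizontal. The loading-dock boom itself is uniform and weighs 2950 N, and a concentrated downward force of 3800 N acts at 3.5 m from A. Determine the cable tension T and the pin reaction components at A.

T = 5539 N, A_x = 3486 N, A_y = 2445 N

ΣM about A: T·sin51°·4.7 − 2950·2.35 − 3800·3.5 = 0 → T = 20232.5/(4.7·0.777146) = 5539.23 ≈ 5539 N.
ΣF_x = 0: A_x − T·cos51° = 0 → A_x = 5539.23 × 0.62932 = 3486 N.
ΣF_y = 0: A_y + T·sin51° − 2950 − 3800 = 0 → A_y = 6750 − 5539.23 × 0.777146 = 2445 N.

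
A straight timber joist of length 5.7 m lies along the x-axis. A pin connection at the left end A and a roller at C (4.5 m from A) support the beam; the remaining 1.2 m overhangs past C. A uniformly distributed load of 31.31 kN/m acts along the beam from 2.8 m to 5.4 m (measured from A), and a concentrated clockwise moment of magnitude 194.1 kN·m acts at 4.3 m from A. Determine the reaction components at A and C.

Resultant of the distributed load: 31.31 × 2.6 = 81.406 kN at 4.1 m from A.
Taking moments about A: C_y·4.5 − (31.31·2.6)·4.1 − 194.1 = 0 → C_y = 527.8646/4.5 = 117.303 ≈ 117.3 kN.
ΣF_y = 0: A_y + 117.303 − 31.31·2.6 = 0 → A_y = -35.90 kN.
ΣF_x = 0: no horizontal applied forces, so A_x = 0.

A_x = 0, A_y = -35.90 kN, C_y = 117.3 kN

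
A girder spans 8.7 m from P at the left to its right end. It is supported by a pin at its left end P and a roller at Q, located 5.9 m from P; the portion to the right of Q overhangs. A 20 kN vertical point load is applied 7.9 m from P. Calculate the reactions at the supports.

P_x = 0, P_y = -6.780 kN, Q_y = 26.78 kN

Taking moments about P: Q_y·5.9 − 20·7.9 = 0 → Q_y = 158/5.9 = 26.7797 ≈ 26.78 kN.
ΣF_y = 0: P_y + 26.7797 − 20 = 0 → P_y = -6.780 kN.
ΣF_x = 0: no horizontal applied forces, so P_x = 0.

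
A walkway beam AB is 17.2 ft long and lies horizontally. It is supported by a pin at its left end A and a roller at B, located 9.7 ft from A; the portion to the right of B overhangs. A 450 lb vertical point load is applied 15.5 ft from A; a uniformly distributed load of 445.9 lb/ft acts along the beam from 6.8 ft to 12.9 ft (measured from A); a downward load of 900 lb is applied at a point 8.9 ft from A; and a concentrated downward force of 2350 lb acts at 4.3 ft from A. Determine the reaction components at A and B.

Resultant of the distributed load: 445.9 × 6.1 = 2719.99 lb at 9.85 ft from A.
Moments about A: B_y·9.7 − 450·15.5 − (445.9·6.1)·9.85 − 900·8.9 − 2350·4.3 = 0 → B_y = 51881.9015/9.7 = 5348.65 ≈ 5349 lb.
ΣF_y = 0: A_y + 5348.65 − 450 − 445.9·6.1 − 900 − 2350 = 0 → A_y = 1071 lb.
ΣF_x = 0: no horizontal applied forces, so A_x = 0.

A_x = 0, A_y = 1071 lb, B_y = 5349 lb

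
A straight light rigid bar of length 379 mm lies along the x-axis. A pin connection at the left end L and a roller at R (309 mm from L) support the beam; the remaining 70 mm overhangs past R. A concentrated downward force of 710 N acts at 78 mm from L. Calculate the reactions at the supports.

L_x = 0, L_y = 530.8 N, R_y = 179.2 N

Moments about L: R_y·309 − 710·78 = 0 → R_y = 55380/309 = 179.223 ≈ 179.2 N.
ΣF_y = 0: L_y + 179.223 − 710 = 0 → L_y = 530.8 N.
ΣF_x = 0: no horizontal applied forces, so L_x = 0.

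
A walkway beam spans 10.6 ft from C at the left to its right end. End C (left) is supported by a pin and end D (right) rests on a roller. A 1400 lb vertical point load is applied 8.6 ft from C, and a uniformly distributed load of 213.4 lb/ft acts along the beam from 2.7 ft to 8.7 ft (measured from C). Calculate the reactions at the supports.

Resultant of the distributed load: 213.4 × 6 = 1280.4 lb at 5.7 ft from C.
Taking moments about C: D_y·10.6 − 1400·8.6 − (213.4·6)·5.7 = 0 → D_y = 19338.28/10.6 = 1824.37 ≈ 1824 lb.
ΣF_y = 0: C_y + 1824.37 − 1400 − 213.4·6 = 0 → C_y = 856.0 lb.
ΣF_x = 0: no horizontal applied forces, so C_x = 0.

C_x = 0, C_y = 856.0 lb, D_y = 1824 lb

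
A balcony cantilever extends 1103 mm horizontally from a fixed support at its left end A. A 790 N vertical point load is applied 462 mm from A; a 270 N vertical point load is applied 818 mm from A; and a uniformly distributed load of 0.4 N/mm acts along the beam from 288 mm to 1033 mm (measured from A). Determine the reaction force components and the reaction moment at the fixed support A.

A_x = 0, A_y = 1358 N, M_A = 782700 N·mm

Resultant of the distributed load: 0.4 × 745 = 298 N at 660.5 mm from A.
ΣF_x = 0: A_x = 0.
ΣF_y = 0: A_y − 790 − 270 − 0.4·745 = 0 → A_y = 1358 N.
ΣM about A: M_A − 790·462 − 270·818 − (0.4·745)·660.5 = 0 → M_A = 782700 N·mm.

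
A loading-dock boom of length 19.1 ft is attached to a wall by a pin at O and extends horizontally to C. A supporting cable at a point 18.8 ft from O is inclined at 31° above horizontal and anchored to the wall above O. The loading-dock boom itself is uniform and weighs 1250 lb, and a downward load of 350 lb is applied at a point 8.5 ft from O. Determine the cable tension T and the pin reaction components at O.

ΣM about O: T·sin31°·18.8 − 1250·9.55 − 350·8.5 = 0 → T = 14912.5/(18.8·0.515038) = 1540.12 ≈ 1540 lb.
ΣF_x = 0: O_x − T·cos31° = 0 → O_x = 1540.12 × 0.857167 = 1320 lb.
ΣF_y = 0: O_y + T·sin31° − 1250 − 350 = 0 → O_y = 1600 − 1540.12 × 0.515038 = 806.8 lb.

T = 1540 lb, O_x = 1320 lb, O_y = 806.8 lb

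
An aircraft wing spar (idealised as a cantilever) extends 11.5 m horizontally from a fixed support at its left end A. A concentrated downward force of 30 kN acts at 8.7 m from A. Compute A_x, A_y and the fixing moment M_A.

A_x = 0, A_y = 30.00 kN, M_A = 261.0 kN·m

ΣF_x = 0: A_x = 0.
ΣF_y = 0: A_y − 30 = 0 → A_y = 30.00 kN.
ΣM about A: M_A − 30·8.7 = 0 → M_A = 261.0 kN·m.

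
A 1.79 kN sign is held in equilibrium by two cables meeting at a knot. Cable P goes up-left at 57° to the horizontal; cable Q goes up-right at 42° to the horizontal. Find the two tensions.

T_P = 1.347 kN, T_Q = 0.9871 kN

ΣF_x = 0: −T_P·cos57° + T_Q·cos42° = 0 → T_Q = 0.732884·T_P.
ΣF_y = 0: T_P·sin57° + T_Q·sin42° = 1.79.
Substitute: T_P·(0.838671 + 0.732884·0.669131) = 1.79 → T_P = 1.34681 ≈ 1.347 kN.
Then T_Q = 0.732884 × 1.34681 = 0.9871 kN.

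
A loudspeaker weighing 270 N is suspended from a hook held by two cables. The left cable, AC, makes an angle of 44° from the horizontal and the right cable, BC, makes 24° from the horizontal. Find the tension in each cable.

ΣF_x = 0: −T_AC·cos44° + T_BC·cos24° = 0 → T_BC = 0.787415·T_AC.
ΣF_y = 0: T_AC·sin44° + T_BC·sin24° = 270.
Substitute: T_AC·(0.694658 + 0.787415·0.406737) = 270 → T_AC = 266.029 ≈ 266.0 N.
Then T_BC = 0.787415 × 266.029 = 209.5 N.

T_AC = 266.0 N, T_BC = 209.5 N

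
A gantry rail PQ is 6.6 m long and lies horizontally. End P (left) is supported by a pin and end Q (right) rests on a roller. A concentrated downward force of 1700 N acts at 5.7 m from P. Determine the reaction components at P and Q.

P_x = 0, P_y = 231.8 N, Q_y = 1468 N

Moments about P: Q_y·6.6 − 1700·5.7 = 0 → Q_y = 9690/6.6 = 1468.18 ≈ 1468 N.
ΣF_y = 0: P_y + 1468.18 − 1700 = 0 → P_y = 231.8 N.
ΣF_x = 0: no horizontal applied forces, so P_x = 0.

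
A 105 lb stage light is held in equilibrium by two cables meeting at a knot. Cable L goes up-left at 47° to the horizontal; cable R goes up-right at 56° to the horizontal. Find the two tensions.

T_L = 60.26 lb, T_R = 73.49 lb

ΣF_x = 0: −T_L·cos47° + T_R·cos56° = 0 → T_R = 1.21961·T_L.
ΣF_y = 0: T_L·sin47° + T_R·sin56° = 105.
Substitute: T_L·(0.731354 + 1.21961·0.829038) = 105 → T_L = 60.2597 ≈ 60.26 lb.
Then T_R = 1.21961 × 60.2597 = 73.49 lb.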